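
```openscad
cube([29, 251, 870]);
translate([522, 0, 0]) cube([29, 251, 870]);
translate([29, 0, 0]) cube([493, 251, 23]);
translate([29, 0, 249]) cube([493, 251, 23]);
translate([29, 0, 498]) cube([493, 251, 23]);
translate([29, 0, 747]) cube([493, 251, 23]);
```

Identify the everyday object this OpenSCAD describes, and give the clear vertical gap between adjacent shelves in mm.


A bookshelf. The clear shelf gap is 226 mm.

Two tall side panels with 4 horizontal boards between them — a bookshelf. The first two shelf undersides are at z = 0 and z = 249; with shelf thickness 23, the clear gap is 249 − 0 − 23 = 226 mm.


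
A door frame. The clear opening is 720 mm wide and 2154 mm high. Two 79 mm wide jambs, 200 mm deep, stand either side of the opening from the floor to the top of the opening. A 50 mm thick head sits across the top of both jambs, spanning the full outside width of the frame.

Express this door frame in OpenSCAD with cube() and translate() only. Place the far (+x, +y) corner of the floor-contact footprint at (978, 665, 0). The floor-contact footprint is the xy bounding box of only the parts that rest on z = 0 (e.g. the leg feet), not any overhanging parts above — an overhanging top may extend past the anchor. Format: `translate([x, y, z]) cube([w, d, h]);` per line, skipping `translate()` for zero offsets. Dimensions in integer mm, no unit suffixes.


translate([100, 465, 0]) cube([79, 200, 2154]);
translate([899, 465, 0]) cube([79, 200, 2154]);
translate([100, 465, 2154]) cube([878, 200, 50]);


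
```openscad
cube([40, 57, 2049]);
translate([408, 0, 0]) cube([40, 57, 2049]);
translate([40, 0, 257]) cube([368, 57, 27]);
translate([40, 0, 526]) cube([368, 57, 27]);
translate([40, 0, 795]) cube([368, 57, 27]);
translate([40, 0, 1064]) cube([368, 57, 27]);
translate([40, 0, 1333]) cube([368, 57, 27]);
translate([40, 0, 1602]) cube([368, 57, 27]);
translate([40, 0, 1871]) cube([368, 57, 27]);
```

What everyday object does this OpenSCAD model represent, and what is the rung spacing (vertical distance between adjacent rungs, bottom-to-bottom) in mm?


A ladder. The rung spacing is 269 mm.

Two tall 40×57 posts with 7 short bars between them — a ladder. Adjacent rungs sit at z = 257 and z = 526, so the spacing is 526 − 257 = 269 mm.


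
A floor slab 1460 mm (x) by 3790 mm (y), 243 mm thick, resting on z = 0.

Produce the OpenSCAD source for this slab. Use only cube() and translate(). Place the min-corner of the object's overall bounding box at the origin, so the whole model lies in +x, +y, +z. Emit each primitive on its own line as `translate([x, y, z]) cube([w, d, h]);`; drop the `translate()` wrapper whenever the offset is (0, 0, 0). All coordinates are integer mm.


cube([1460, 3790, 243]);


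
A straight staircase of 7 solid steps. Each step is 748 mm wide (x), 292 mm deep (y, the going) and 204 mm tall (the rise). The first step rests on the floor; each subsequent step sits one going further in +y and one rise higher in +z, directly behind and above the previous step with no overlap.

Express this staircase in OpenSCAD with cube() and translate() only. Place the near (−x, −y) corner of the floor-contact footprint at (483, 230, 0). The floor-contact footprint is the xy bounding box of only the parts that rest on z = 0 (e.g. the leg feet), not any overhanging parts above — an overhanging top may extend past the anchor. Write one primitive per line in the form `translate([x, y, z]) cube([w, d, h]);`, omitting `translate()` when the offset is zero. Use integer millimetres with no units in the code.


translate([483, 230, 0]) cube([748, 292, 204]);
translate([483, 522, 204]) cube([748, 292, 204]);
translate([483, 814, 408]) cube([748, 292, 204]);
translate([483, 1106, 612]) cube([748, 292, 204]);
translate([483, 1398, 816]) cube([748, 292, 204]);
translate([483, 1690, 1020]) cube([748, 292, 204]);
translate([483, 1982, 1224]) cube([748, 292, 204]);


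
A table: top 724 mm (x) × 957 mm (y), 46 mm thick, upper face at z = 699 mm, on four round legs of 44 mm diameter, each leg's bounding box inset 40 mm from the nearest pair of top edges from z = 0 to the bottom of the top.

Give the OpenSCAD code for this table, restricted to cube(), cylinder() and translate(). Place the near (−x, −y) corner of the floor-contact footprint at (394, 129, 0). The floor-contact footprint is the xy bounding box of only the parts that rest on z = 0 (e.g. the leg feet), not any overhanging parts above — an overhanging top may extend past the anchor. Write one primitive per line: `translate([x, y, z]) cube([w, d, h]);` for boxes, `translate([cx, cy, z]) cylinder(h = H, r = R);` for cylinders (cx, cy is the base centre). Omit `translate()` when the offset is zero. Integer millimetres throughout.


translate([354, 89, 653]) cube([724, 957, 46]);
translate([416, 151, 0]) cylinder(h = 653, r = 22);
translate([1016, 151, 0]) cylinder(h = 653, r = 22);
translate([416, 984, 0]) cylinder(h = 653, r = 22);
translate([1016, 984, 0]) cylinder(h = 653, r = 22);


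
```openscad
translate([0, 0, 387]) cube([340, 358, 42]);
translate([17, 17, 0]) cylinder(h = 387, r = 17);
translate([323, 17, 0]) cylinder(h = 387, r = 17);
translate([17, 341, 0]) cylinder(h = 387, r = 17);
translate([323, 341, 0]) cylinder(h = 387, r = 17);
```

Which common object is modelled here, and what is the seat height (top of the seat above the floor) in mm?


A stool. The seat height is 429 mm.

A 340×358×42 slab at z = 387 on four corner cylinders — a stool. The seat top is 387 + 42 = 429 mm.


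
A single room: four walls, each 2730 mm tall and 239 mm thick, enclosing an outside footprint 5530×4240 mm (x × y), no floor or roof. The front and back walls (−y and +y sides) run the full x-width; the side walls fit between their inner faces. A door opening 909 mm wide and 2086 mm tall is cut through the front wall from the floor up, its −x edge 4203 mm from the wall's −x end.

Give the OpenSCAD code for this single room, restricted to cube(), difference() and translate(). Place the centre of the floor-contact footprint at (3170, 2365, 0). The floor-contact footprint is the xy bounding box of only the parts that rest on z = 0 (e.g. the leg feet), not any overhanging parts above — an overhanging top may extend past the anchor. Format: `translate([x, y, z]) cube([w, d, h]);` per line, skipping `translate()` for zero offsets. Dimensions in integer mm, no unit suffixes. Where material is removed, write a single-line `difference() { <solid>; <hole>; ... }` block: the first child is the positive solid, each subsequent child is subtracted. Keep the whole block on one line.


difference() { translate([405, 245, 0]) cube([5530, 239, 2730]); translate([4608, 245, 0]) cube([909, 239, 2086]); }
translate([405, 4246, 0]) cube([5530, 239, 2730]);
translate([405, 484, 0]) cube([239, 3762, 2730]);
translate([5696, 484, 0]) cube([239, 3762, 2730]);


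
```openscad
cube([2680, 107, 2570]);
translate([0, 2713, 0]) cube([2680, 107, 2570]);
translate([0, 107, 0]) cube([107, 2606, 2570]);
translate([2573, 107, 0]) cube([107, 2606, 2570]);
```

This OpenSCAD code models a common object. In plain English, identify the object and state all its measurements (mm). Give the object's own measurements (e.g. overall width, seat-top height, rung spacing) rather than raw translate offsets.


The wall frame of a small rectangular building: four walls, each 2570 mm tall and 107 mm thick, enclosing a footprint 2680 mm (x) by 2820 mm (y) outside-to-outside, with no floor or roof. The front and back walls (the −y and +y sides) span the full width; the two side walls fit between them.


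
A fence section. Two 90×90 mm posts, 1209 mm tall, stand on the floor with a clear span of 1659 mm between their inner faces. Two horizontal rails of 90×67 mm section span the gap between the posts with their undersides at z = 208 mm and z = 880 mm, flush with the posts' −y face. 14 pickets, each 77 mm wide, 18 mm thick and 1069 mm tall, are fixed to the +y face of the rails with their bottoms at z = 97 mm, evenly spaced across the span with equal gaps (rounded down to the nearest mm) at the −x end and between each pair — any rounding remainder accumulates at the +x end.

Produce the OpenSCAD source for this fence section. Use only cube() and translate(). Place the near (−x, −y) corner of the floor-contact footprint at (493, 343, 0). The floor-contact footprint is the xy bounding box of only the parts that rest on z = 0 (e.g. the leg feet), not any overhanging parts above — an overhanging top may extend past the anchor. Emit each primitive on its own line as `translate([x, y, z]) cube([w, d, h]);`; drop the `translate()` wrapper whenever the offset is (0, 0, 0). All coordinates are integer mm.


translate([493, 343, 0]) cube([90, 90, 1209]);
translate([2242, 343, 0]) cube([90, 90, 1209]);
translate([583, 343, 208]) cube([1659, 90, 67]);
translate([583, 343, 880]) cube([1659, 90, 67]);
translate([621, 433, 97]) cube([77, 18, 1069]);
translate([736, 433, 97]) cube([77, 18, 1069]);
translate([851, 433, 97]) cube([77, 18, 1069]);
translate([966, 433, 97]) cube([77, 18, 1069]);
translate([1081, 433, 97]) cube([77, 18, 1069]);
translate([1196, 433, 97]) cube([77, 18, 1069]);
translate([1311, 433, 97]) cube([77, 18, 1069]);
translate([1426, 433, 97]) cube([77, 18, 1069]);
translate([1541, 433, 97]) cube([77, 18, 1069]);
translate([1656, 433, 97]) cube([77, 18, 1069]);
translate([1771, 433, 97]) cube([77, 18, 1069]);
translate([1886, 433, 97]) cube([77, 18, 1069]);
translate([2001, 433, 97]) cube([77, 18, 1069]);
translate([2116, 433, 97]) cube([77, 18, 1069]);


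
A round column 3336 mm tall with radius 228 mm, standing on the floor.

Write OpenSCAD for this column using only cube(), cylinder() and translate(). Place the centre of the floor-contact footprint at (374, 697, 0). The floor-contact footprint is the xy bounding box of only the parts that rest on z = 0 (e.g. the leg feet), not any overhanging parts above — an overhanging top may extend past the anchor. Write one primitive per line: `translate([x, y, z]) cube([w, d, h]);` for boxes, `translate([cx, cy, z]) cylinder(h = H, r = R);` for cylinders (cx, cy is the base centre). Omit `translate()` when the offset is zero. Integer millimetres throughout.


translate([374, 697, 0]) cylinder(h = 3336, r = 228);


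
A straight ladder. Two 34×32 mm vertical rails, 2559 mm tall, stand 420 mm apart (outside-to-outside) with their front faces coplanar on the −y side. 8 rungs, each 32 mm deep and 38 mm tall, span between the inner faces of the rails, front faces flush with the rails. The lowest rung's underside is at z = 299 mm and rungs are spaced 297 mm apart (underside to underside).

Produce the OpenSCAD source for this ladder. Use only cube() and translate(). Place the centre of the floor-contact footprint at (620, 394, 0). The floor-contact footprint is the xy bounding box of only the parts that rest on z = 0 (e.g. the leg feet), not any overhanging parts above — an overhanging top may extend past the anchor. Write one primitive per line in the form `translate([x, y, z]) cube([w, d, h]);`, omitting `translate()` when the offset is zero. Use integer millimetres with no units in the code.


// rung span = 420 - 2*34 = 352
// rung[k] z = 299 + k*297
translate([410, 378, 0]) cube([34, 32, 2559]);
translate([796, 378, 0]) cube([34, 32, 2559]);
translate([444, 378, 299]) cube([352, 32, 38]);
translate([444, 378, 596]) cube([352, 32, 38]);
translate([444, 378, 893]) cube([352, 32, 38]);
translate([444, 378, 1190]) cube([352, 32, 38]);
translate([444, 378, 1487]) cube([352, 32, 38]);
translate([444, 378, 1784]) cube([352, 32, 38]);
translate([444, 378, 2081]) cube([352, 32, 38]);
translate([444, 378, 2378]) cube([352, 32, 38]);


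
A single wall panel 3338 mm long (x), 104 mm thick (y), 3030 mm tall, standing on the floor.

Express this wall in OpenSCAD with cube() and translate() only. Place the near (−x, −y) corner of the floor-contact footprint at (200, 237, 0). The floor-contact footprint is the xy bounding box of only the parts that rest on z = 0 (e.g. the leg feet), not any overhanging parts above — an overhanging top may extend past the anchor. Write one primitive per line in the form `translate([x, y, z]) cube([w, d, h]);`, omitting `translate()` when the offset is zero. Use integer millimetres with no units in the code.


translate([200, 237, 0]) cube([3338, 104, 3030]);


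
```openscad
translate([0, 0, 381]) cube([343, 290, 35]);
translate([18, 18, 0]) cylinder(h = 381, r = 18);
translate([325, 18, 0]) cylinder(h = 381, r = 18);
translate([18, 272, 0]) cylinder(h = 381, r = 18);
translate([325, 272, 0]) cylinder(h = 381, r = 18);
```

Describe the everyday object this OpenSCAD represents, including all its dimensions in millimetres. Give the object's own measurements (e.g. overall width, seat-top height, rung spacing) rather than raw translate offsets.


A simple wooden stool: a rectangular seat 343 mm (x) by 290 mm (y), 35 mm thick, top face at z = 416 mm, on four round legs, each 36 mm in diameter. The legs rest on z = 0, each leg's axis is inset half a diameter from the nearest pair of seat edges (so the leg's bounding box is flush with the corner).


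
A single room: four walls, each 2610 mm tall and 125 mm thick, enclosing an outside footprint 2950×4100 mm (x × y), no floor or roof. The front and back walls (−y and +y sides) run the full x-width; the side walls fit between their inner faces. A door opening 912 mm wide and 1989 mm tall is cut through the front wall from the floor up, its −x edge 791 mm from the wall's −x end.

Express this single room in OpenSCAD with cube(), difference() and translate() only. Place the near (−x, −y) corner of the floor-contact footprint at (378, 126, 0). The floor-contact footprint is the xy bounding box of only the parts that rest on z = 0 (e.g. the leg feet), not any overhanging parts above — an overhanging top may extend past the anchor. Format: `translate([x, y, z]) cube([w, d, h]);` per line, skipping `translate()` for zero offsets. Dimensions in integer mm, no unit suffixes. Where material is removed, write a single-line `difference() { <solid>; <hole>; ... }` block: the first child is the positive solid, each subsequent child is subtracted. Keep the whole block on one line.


difference() { translate([378, 126, 0]) cube([2950, 125, 2610]); translate([1169, 126, 0]) cube([912, 125, 1989]); }
translate([378, 4101, 0]) cube([2950, 125, 2610]);
translate([378, 251, 0]) cube([125, 3850, 2610]);
translate([3203, 251, 0]) cube([125, 3850, 2610]);


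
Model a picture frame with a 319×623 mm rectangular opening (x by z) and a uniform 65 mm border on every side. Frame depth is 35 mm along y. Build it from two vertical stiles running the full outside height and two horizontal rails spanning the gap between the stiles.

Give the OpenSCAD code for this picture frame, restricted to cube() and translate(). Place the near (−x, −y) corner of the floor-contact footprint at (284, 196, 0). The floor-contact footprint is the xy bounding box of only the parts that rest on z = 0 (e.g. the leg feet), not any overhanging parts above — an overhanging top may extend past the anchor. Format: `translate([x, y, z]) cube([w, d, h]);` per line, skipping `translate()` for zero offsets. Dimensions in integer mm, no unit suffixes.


translate([284, 196, 0]) cube([65, 35, 753]);
translate([668, 196, 0]) cube([65, 35, 753]);
translate([349, 196, 0]) cube([319, 35, 65]);
translate([349, 196, 688]) cube([319, 35, 65]);


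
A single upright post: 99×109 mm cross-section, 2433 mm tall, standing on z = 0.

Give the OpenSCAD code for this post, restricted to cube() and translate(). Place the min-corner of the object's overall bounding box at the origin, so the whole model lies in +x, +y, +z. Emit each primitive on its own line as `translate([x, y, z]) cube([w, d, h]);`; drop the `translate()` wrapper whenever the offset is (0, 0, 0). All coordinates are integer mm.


cube([99, 109, 2433]);


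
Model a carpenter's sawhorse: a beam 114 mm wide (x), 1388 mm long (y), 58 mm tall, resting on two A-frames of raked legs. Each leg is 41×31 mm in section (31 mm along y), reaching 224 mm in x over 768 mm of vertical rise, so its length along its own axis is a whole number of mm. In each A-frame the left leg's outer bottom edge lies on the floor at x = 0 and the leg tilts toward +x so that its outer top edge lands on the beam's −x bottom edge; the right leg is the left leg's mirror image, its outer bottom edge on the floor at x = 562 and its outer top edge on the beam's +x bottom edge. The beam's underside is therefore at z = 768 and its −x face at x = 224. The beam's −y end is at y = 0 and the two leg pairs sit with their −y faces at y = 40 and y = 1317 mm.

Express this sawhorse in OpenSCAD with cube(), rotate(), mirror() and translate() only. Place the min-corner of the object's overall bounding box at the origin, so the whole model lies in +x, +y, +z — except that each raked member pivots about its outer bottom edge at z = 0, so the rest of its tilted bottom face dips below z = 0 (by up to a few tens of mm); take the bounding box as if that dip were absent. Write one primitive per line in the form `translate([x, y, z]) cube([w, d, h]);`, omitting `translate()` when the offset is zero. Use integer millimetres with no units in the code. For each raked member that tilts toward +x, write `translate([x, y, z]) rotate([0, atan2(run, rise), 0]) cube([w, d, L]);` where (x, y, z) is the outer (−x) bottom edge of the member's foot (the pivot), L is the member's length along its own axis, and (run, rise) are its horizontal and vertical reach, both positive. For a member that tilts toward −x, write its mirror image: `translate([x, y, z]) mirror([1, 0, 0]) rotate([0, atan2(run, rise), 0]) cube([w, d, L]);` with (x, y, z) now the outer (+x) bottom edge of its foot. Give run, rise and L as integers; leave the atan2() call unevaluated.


translate([224, 0, 768]) cube([114, 1388, 58]);
translate([0, 40, 0]) rotate([0, atan2(224, 768), 0]) cube([41, 31, 800]);
translate([562, 40, 0]) mirror([1, 0, 0]) rotate([0, atan2(224, 768), 0]) cube([41, 31, 800]);
translate([0, 1317, 0]) rotate([0, atan2(224, 768), 0]) cube([41, 31, 800]);
translate([562, 1317, 0]) mirror([1, 0, 0]) rotate([0, atan2(224, 768), 0]) cube([41, 31, 800]);


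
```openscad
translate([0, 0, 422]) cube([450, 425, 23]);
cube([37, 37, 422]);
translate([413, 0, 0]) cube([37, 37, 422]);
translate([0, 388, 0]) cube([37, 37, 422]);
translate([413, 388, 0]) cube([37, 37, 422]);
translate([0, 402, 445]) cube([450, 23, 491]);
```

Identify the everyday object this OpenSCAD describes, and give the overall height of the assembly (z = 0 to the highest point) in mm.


A chair. The overall height is 936 mm.

A slab on four corner posts with a tall panel at the back — a chair. The seat slab sits at z = 422 with thickness 23, and the 491 mm backrest starts at the seat top, so the overall height is 422 + 23 + 491 = 936 mm.


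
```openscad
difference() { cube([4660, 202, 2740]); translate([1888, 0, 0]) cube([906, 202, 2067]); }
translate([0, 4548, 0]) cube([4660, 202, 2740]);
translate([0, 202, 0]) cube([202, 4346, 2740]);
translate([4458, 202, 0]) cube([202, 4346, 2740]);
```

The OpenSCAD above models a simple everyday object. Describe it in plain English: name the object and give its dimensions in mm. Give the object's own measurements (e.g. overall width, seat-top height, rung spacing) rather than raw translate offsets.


A single room: four walls, each 2740 mm tall and 202 mm thick, enclosing an outside footprint 4660×4750 mm (x × y), no floor or roof. The front and back walls (−y and +y sides) run the full x-width; the side walls fit between their inner faces. A door opening 906 mm wide and 2067 mm tall is cut through the front wall from the floor up, its −x edge 1888 mm from the wall's −x end.


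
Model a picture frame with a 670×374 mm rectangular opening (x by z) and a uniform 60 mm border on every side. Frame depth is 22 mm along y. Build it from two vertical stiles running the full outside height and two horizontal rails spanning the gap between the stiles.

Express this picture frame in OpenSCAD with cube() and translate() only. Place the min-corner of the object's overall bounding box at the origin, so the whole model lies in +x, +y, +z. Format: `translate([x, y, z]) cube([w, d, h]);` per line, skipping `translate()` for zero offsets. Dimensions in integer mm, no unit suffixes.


cube([60, 22, 494]);
translate([730, 0, 0]) cube([60, 22, 494]);
translate([60, 0, 0]) cube([670, 22, 60]);
translate([60, 0, 434]) cube([670, 22, 60]);


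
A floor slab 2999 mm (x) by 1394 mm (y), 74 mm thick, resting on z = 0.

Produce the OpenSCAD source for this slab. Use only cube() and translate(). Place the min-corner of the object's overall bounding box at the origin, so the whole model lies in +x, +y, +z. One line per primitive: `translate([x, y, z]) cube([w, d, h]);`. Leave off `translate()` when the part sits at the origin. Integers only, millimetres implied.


cube([2999, 1394, 74]);


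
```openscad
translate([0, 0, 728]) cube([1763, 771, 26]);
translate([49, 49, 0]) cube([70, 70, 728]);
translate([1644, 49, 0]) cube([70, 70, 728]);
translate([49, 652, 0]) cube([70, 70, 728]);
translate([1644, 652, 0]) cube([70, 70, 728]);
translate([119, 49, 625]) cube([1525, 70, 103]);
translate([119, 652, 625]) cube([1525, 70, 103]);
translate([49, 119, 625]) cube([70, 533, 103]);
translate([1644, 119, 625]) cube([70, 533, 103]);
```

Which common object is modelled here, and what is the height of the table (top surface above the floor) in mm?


A table. The table height is 754 mm.

A 1763×771×26 slab sits at z = 728 on four 70 mm square posts — a table. The top surface is at 728 + 26 = 754 mm.


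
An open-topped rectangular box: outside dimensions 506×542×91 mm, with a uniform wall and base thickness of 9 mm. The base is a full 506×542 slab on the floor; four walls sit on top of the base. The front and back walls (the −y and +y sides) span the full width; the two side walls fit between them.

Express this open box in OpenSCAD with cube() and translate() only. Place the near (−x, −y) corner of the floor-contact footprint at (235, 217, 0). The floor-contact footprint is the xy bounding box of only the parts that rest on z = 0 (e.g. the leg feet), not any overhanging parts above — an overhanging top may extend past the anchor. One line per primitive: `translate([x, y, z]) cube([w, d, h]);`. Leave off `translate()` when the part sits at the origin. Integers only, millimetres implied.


translate([235, 217, 0]) cube([506, 542, 9]);
translate([235, 217, 9]) cube([506, 9, 82]);
translate([235, 750, 9]) cube([506, 9, 82]);
translate([235, 226, 9]) cube([9, 524, 82]);
translate([732, 226, 9]) cube([9, 524, 82]);


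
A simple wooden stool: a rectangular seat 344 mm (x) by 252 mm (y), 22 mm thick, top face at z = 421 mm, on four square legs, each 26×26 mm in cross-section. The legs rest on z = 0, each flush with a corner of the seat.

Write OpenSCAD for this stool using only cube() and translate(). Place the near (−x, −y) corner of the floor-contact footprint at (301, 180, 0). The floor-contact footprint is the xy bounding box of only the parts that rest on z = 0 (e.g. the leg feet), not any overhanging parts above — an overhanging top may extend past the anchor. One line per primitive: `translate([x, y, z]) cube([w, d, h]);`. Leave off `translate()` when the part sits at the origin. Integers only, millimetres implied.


translate([301, 180, 399]) cube([344, 252, 22]);
translate([301, 180, 0]) cube([26, 26, 399]);
translate([619, 180, 0]) cube([26, 26, 399]);
translate([301, 406, 0]) cube([26, 26, 399]);
translate([619, 406, 0]) cube([26, 26, 399]);


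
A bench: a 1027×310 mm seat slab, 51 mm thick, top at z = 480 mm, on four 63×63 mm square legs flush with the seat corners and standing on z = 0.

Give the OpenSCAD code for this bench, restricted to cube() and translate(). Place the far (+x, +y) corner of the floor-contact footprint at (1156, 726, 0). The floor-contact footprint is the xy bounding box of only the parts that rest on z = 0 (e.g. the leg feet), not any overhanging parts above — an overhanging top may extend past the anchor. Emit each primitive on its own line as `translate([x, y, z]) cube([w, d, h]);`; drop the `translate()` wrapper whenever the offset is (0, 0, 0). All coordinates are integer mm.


// leg_h = 480 − 51 = 429
translate([129, 416, 429]) cube([1027, 310, 51]);
translate([129, 416, 0]) cube([63, 63, 429]);
translate([129, 663, 0]) cube([63, 63, 429]);
translate([1093, 416, 0]) cube([63, 63, 429]);
translate([1093, 663, 0]) cube([63, 63, 429]);


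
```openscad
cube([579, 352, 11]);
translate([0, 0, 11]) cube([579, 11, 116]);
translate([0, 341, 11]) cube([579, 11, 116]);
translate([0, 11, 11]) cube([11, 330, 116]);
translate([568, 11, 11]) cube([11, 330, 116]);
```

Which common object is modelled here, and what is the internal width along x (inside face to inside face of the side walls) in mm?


An open box. The internal width is 557 mm.

A 579×352 base slab with four walls standing on it — an open box. The base is 579 mm wide and the walls are 11 mm thick, so the internal width is 579 − 2 × 11 = 557 mm.


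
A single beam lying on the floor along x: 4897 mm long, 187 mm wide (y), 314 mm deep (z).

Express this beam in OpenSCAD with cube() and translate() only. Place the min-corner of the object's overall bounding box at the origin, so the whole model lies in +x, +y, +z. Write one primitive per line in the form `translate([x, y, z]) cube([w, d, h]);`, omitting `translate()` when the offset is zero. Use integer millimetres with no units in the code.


cube([4897, 187, 314]);


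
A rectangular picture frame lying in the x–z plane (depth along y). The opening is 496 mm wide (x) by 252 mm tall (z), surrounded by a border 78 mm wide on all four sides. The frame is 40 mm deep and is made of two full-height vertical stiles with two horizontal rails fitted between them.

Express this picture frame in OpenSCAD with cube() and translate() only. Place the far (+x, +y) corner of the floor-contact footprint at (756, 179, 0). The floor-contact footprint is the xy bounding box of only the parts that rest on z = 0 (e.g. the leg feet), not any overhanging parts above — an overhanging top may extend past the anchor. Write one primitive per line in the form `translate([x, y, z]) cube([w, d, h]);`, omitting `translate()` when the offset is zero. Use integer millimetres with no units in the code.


translate([104, 139, 0]) cube([78, 40, 408]);
translate([678, 139, 0]) cube([78, 40, 408]);
translate([182, 139, 0]) cube([496, 40, 78]);
translate([182, 139, 330]) cube([496, 40, 78]);


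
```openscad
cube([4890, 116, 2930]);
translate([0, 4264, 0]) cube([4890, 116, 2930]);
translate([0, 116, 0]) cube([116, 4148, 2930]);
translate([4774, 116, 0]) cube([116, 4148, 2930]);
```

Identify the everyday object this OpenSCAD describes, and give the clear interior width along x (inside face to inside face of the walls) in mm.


A house (or room) frame. The interior width is 4658 mm.

Four 2930 mm walls enclosing a rectangle with no floor or roof — a room or house frame. Outside width is 4890 mm and wall thickness is 116 mm, so the interior width is 4890 − 2 × 116 = 4658 mm.


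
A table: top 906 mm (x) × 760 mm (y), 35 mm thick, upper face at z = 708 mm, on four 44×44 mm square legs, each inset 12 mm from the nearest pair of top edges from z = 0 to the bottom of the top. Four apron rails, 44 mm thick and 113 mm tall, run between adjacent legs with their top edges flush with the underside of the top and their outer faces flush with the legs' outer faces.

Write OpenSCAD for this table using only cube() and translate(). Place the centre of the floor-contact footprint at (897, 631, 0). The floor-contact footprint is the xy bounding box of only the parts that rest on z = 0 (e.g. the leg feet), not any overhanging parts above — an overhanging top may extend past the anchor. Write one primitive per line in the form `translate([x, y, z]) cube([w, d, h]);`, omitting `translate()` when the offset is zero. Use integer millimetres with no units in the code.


translate([444, 251, 673]) cube([906, 760, 35]);
translate([456, 263, 0]) cube([44, 44, 673]);
translate([1294, 263, 0]) cube([44, 44, 673]);
translate([456, 955, 0]) cube([44, 44, 673]);
translate([1294, 955, 0]) cube([44, 44, 673]);
translate([500, 263, 560]) cube([794, 44, 113]);
translate([500, 955, 560]) cube([794, 44, 113]);
translate([456, 307, 560]) cube([44, 648, 113]);
translate([1294, 307, 560]) cube([44, 648, 113]);


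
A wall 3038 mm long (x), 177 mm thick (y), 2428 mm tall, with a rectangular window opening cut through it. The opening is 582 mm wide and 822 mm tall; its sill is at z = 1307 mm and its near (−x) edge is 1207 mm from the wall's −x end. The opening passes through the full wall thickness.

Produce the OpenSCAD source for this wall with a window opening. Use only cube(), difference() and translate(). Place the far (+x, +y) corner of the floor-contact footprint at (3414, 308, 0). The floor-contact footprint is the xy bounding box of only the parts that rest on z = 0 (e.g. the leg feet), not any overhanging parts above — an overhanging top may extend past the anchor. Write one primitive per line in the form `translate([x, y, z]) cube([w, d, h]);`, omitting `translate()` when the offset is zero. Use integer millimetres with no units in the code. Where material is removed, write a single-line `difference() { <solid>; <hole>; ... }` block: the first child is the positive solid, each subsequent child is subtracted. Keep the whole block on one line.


difference() { translate([376, 131, 0]) cube([3038, 177, 2428]); translate([1583, 131, 1307]) cube([582, 177, 822]); }


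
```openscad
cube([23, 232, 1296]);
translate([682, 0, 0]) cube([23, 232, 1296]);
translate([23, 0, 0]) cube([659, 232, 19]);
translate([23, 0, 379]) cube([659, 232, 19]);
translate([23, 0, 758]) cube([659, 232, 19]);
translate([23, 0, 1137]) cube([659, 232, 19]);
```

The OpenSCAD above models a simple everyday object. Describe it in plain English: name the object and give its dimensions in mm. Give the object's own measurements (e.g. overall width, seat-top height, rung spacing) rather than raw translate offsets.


An open bookshelf. Two side panels, each 23 mm thick, 232 mm deep and 1296 mm tall, stand 705 mm apart (outside-to-outside). Between them sit 4 shelves, each 19 mm thick and 232 mm deep, spanning the full gap between the sides. The bottom shelf rests on the floor (its underside at z = 0) and the clear gap between one shelf's top and the next shelf's underside is 360 mm.


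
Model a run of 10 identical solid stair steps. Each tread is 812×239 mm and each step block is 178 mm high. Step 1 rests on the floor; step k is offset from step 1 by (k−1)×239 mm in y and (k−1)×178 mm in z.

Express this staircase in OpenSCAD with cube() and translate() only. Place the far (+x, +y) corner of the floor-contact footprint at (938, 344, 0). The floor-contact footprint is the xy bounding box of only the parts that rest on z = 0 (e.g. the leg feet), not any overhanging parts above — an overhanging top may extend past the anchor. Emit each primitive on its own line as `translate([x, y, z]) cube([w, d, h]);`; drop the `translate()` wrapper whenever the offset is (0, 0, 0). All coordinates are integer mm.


translate([126, 105, 0]) cube([812, 239, 178]);
translate([126, 344, 178]) cube([812, 239, 178]);
translate([126, 583, 356]) cube([812, 239, 178]);
translate([126, 822, 534]) cube([812, 239, 178]);
translate([126, 1061, 712]) cube([812, 239, 178]);
translate([126, 1300, 890]) cube([812, 239, 178]);
translate([126, 1539, 1068]) cube([812, 239, 178]);
translate([126, 1778, 1246]) cube([812, 239, 178]);
translate([126, 2017, 1424]) cube([812, 239, 178]);
translate([126, 2256, 1602]) cube([812, 239, 178]);


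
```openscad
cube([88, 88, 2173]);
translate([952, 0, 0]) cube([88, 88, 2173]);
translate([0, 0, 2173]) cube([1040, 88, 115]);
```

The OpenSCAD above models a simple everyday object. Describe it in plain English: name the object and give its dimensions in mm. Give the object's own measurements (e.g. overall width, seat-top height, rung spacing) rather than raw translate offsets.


A door frame. The clear opening is 864 mm wide and 2173 mm high. Two 88 mm wide jambs, 88 mm deep, stand either side of the opening from the floor to the top of the opening. A 115 mm thick head sits across the top of both jambs, spanning the full outside width of the frame.


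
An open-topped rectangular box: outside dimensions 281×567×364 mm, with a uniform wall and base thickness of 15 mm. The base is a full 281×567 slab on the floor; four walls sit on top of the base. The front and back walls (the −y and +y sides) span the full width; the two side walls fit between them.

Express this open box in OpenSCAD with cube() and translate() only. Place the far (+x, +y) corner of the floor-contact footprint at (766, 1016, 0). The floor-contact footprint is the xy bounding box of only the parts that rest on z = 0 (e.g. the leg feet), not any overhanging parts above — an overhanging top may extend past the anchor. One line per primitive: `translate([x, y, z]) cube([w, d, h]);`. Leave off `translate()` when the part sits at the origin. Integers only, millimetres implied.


translate([485, 449, 0]) cube([281, 567, 15]);
translate([485, 449, 15]) cube([281, 15, 349]);
translate([485, 1001, 15]) cube([281, 15, 349]);
translate([485, 464, 15]) cube([15, 537, 349]);
translate([751, 464, 15]) cube([15, 537, 349]);


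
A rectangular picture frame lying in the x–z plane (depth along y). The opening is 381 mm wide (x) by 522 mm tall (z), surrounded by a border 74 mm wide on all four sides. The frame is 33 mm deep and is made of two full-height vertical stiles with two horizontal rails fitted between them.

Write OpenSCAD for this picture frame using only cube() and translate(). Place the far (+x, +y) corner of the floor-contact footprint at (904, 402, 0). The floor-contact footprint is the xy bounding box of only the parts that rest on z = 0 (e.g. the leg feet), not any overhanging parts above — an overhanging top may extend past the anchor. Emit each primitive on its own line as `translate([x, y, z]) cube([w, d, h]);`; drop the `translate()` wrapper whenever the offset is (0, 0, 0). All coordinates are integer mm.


translate([375, 369, 0]) cube([74, 33, 670]);
translate([830, 369, 0]) cube([74, 33, 670]);
translate([449, 369, 0]) cube([381, 33, 74]);
translate([449, 369, 596]) cube([381, 33, 74]);


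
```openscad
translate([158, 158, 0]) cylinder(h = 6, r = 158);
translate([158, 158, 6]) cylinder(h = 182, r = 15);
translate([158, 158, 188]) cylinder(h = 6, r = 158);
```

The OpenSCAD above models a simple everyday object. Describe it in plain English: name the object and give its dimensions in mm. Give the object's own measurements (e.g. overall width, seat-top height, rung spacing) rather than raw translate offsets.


A spool: two coaxial disc flanges of radius 158 mm and thickness 6 mm, joined by a core cylinder of radius 15 mm and height 182 mm. The lower flange rests on z = 0 and the three cylinders share a vertical axis.


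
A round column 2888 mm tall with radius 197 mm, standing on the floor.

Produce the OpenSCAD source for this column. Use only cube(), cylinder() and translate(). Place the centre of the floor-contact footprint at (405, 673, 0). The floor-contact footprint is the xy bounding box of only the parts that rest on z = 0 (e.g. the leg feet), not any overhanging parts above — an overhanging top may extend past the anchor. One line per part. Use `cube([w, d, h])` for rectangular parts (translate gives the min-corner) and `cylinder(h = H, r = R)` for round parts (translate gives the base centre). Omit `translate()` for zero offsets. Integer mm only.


translate([405, 673, 0]) cylinder(h = 2888, r = 197);


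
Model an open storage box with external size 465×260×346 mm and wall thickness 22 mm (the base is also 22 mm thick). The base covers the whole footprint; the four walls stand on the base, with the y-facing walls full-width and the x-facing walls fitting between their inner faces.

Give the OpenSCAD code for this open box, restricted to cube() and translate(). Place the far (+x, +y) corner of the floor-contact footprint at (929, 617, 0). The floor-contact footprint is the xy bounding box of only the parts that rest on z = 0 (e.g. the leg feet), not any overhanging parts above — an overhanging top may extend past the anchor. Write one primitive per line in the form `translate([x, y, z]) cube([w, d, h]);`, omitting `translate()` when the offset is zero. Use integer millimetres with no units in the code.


translate([464, 357, 0]) cube([465, 260, 22]);
translate([464, 357, 22]) cube([465, 22, 324]);
translate([464, 595, 22]) cube([465, 22, 324]);
translate([464, 379, 22]) cube([22, 216, 324]);
translate([907, 379, 22]) cube([22, 216, 324]);


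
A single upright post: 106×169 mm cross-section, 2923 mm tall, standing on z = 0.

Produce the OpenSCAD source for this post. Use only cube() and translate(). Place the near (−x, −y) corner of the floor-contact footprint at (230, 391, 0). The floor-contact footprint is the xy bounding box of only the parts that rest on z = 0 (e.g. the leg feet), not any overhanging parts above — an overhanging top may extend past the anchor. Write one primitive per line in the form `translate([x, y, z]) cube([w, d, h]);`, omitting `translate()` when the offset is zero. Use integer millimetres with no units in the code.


translate([230, 391, 0]) cube([106, 169, 2923]);


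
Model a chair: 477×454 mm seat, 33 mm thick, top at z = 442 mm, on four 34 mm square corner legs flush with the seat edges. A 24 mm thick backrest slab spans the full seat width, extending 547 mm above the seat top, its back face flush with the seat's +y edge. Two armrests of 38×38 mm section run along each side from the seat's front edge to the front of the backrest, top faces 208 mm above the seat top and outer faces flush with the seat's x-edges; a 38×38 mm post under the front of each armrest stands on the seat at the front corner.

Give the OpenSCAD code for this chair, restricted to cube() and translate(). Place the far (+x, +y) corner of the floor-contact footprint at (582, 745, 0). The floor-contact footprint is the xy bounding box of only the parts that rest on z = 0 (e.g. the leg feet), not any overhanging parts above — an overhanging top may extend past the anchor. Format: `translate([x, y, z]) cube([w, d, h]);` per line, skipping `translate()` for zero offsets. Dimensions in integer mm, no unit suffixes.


// leg_h = 442 - 33 = 409
// arm post h = 208 - 38 = 170
translate([105, 291, 409]) cube([477, 454, 33]);
translate([105, 291, 0]) cube([34, 34, 409]);
translate([548, 291, 0]) cube([34, 34, 409]);
translate([105, 711, 0]) cube([34, 34, 409]);
translate([548, 711, 0]) cube([34, 34, 409]);
translate([105, 721, 442]) cube([477, 24, 547]);
translate([105, 291, 612]) cube([38, 430, 38]);
translate([544, 291, 612]) cube([38, 430, 38]);
translate([105, 291, 442]) cube([38, 38, 170]);
translate([544, 291, 442]) cube([38, 38, 170]);


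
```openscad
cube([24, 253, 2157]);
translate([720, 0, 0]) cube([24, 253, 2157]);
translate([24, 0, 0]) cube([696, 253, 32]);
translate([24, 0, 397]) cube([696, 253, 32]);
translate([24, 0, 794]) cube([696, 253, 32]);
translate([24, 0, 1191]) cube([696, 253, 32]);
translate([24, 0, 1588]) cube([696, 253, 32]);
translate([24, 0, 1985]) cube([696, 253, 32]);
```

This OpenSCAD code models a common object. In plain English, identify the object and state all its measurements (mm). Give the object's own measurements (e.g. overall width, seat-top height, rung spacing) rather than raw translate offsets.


An open bookshelf. Two side panels, each 24 mm thick, 253 mm deep and 2157 mm tall, stand 744 mm apart (outside-to-outside). Between them sit 6 shelves, each 32 mm thick and 253 mm deep, spanning the full gap between the sides. The bottom shelf rests on the floor (its underside at z = 0) and the clear gap between one shelf's top and the next shelf's underside is 365 mm.
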